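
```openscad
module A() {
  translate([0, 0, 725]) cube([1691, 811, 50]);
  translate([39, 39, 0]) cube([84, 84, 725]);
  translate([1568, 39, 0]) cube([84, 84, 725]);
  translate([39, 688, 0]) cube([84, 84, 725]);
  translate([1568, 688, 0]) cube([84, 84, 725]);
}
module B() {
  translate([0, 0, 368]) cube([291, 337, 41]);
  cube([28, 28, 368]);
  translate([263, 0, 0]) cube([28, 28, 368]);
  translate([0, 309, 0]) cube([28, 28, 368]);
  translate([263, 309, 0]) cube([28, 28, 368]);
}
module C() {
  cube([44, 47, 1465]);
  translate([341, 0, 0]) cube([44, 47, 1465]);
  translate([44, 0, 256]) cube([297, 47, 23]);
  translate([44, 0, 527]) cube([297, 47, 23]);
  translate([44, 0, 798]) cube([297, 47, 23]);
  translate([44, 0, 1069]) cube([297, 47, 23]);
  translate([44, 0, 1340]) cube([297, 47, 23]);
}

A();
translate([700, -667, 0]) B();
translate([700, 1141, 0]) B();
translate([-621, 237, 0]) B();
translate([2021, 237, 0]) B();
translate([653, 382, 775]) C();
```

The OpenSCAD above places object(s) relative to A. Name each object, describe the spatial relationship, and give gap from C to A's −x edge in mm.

The ladder's min-x is at 653; the table's min-x is 0; gap = 653 mm.

A is a table. B is a stool. C is a ladder. Four stools sit around the table at the −y, +y, −x, +x sides. The ladder is on top of the table, centred. The gap from the ladder to the table's −x edge is 653 mm.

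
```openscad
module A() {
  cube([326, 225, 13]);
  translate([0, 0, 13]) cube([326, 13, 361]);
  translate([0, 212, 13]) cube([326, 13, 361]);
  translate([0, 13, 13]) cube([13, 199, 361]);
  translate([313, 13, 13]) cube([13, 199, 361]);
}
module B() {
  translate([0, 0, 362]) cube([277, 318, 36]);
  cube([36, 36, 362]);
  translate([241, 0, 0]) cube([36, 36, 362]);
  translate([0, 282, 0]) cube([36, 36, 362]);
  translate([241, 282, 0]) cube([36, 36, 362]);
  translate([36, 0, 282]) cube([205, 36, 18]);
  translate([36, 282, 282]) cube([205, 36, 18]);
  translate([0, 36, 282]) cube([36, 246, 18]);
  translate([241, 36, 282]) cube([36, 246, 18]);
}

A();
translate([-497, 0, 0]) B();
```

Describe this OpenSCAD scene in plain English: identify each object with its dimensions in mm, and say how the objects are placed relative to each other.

A is an open storage box with external size 326×225×374 mm and wall thickness 13 mm (the base is also 13 mm thick). The base covers the whole footprint; the four walls stand on the base, with the y-facing walls full-width and the x-facing walls fitting between their inner faces.

B is a four-legged stool. The seat is 277×318 mm, 36 mm thick, top at z = 398 mm. It stands on four square legs, each 36×36 mm in cross-section, from z = 0 to the seat underside, each flush with a corner of the seat. Four stretchers, 36 mm wide and 18 mm tall, connect adjacent legs with their undersides at z = 282 mm, each running between the inner faces of the legs it joins and aligned with the legs' outer faces on the other axis.

The stool is on the floor beside the open box on its −x side.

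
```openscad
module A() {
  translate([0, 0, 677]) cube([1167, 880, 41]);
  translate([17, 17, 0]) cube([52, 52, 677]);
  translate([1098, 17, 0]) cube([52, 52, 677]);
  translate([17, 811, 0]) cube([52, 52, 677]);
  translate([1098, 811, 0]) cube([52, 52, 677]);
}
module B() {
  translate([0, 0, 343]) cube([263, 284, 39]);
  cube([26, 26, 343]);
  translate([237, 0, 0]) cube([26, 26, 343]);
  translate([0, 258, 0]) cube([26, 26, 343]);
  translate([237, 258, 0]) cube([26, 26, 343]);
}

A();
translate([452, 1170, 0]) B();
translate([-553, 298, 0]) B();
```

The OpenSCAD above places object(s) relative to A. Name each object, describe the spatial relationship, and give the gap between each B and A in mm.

Each stool's nearest face is 290 mm from the table's bounding box.

A is a table. B is a stool. Two stools sit around the table at the +y, −x sides. The gap between each stool and the table is 290 mm.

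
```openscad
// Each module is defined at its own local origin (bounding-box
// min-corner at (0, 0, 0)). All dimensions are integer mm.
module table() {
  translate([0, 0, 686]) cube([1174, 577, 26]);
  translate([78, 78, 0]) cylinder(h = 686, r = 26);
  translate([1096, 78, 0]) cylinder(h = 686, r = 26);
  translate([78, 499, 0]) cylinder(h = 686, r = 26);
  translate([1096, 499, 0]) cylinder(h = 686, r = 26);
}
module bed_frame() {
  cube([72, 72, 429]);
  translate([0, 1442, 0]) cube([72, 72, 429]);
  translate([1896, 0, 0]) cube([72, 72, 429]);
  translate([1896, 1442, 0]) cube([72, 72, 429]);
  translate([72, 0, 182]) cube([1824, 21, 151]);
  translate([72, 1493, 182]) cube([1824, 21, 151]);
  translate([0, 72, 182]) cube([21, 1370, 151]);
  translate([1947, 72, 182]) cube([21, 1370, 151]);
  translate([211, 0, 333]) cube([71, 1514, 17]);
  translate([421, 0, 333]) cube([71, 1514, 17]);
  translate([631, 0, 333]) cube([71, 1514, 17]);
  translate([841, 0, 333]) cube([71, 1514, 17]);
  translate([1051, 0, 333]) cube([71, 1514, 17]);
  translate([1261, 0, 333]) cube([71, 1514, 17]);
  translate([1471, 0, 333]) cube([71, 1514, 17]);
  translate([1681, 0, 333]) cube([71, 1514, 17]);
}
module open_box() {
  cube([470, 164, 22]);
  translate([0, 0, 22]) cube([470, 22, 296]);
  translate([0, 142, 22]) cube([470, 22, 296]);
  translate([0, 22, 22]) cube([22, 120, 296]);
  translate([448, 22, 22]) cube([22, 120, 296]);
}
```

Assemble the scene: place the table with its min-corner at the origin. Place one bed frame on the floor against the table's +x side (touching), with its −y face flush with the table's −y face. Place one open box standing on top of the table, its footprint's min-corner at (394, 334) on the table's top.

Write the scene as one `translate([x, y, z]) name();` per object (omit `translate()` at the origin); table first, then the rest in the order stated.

table();
translate([1174, 0, 0]) bed_frame();
translate([394, 334, 712]) open_box();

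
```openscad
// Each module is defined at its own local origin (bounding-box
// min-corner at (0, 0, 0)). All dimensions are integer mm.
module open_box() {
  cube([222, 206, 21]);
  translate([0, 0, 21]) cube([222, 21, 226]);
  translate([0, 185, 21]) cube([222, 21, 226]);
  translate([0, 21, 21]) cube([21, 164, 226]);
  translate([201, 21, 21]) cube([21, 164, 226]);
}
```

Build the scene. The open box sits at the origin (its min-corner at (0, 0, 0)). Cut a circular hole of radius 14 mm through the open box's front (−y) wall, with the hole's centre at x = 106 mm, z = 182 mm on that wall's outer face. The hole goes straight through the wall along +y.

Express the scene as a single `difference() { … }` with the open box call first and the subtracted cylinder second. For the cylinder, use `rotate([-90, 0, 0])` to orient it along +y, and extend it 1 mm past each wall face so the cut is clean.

difference() {
  open_box();
  translate([106, -1, 182]) rotate([-90, 0, 0]) cylinder(h = 23, r = 14);
}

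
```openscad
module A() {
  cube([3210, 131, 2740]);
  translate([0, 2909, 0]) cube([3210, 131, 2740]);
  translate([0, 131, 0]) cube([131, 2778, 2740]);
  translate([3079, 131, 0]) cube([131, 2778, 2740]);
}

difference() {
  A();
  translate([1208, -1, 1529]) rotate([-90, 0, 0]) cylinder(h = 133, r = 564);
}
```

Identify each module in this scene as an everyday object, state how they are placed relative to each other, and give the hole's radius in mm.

The subtracted cylinder has r = 564 mm.

A is a house frame. The house frame has a circular hole through its front wall. The hole's radius is 564 mm.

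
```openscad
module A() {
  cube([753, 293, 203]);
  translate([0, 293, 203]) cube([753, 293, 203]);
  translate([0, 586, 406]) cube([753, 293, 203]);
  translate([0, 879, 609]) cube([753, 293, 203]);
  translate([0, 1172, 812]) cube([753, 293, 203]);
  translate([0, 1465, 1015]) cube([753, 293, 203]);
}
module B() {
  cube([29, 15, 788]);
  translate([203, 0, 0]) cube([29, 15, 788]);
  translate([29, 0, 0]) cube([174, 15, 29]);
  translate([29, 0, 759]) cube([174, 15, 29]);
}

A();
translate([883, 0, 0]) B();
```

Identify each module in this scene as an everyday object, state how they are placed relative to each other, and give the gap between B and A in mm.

The picture frame's nearest face is 130 mm from the staircase's +x face.

A is a staircase. B is a picture frame. The picture frame is on the floor beside the staircase on its +x side. The gap between the picture frame and the staircase is 130 mm.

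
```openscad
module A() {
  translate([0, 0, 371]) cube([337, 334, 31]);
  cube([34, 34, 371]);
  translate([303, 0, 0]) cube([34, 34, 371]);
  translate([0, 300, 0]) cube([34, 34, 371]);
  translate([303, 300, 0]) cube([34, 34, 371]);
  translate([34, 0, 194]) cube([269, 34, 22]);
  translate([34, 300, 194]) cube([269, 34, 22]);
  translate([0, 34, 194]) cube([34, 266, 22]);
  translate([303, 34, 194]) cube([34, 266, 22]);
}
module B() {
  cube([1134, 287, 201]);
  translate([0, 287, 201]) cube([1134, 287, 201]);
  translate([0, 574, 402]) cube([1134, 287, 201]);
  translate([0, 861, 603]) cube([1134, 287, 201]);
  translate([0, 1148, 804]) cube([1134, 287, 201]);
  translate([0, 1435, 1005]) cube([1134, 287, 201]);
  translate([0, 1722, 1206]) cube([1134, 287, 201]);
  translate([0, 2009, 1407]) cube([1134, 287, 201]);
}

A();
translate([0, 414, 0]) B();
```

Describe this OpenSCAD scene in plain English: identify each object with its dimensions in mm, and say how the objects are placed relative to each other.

A is a simple wooden stool: a rectangular seat 337 mm (x) by 334 mm (y), 31 mm thick, top face at z = 402 mm, on four square legs, each 34×34 mm in cross-section. The legs rest on z = 0, each flush with a corner of the seat. Four stretchers, 34 mm wide and 22 mm tall, connect adjacent legs with their undersides at z = 194 mm, each running between the inner faces of the legs it joins and aligned with the legs' outer faces on the other axis.

B is a straight staircase of 8 solid steps. Each step is 1134 mm wide (x), 287 mm deep (y, the going) and 201 mm tall (the rise). The first step rests on the floor; each subsequent step sits one going further in +y and one rise higher in +z, directly behind and above the previous step with no overlap.

The staircase is on the floor beside the stool on its +y side.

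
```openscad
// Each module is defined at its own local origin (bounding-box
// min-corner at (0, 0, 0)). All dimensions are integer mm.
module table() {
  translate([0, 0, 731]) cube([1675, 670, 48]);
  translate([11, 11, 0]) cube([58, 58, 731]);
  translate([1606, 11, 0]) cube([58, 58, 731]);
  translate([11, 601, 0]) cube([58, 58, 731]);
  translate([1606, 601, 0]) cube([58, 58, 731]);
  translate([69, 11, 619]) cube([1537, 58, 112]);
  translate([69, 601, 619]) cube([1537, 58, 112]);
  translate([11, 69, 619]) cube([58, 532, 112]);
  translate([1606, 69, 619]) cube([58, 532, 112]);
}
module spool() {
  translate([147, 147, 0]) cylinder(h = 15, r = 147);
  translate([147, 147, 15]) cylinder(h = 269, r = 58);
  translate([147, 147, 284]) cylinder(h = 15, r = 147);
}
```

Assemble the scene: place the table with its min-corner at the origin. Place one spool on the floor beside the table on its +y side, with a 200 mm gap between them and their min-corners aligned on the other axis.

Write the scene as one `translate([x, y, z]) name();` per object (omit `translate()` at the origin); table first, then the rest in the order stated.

table();
translate([0, 870, 0]) spool();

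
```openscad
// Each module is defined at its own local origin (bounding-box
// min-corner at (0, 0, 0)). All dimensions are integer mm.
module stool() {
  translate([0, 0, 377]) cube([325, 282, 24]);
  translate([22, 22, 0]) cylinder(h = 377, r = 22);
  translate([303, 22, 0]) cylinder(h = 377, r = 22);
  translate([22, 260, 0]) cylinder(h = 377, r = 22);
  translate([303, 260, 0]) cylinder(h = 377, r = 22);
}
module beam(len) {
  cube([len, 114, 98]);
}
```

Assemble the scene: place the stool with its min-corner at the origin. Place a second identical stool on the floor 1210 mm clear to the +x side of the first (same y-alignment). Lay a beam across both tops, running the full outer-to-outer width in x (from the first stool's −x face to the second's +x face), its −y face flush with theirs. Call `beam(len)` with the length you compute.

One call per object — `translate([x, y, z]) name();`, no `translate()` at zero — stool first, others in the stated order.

stool();
translate([1535, 0, 0]) stool();
translate([0, 0, 401]) beam(1860);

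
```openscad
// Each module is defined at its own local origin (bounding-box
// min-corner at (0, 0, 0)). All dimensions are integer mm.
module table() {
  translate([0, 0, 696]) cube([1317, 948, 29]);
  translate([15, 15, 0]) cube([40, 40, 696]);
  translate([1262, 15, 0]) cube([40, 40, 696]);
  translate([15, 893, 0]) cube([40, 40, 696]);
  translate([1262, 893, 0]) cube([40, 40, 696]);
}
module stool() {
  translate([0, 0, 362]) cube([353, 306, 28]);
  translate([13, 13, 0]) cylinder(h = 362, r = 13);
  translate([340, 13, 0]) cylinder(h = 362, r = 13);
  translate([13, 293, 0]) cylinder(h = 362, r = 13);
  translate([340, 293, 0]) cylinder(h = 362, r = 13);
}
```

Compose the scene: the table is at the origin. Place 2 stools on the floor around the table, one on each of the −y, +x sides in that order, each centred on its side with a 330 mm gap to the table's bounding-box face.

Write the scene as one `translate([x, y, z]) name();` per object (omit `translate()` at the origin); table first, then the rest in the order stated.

table();
translate([482, -636, 0]) stool();
translate([1647, 321, 0]) stool();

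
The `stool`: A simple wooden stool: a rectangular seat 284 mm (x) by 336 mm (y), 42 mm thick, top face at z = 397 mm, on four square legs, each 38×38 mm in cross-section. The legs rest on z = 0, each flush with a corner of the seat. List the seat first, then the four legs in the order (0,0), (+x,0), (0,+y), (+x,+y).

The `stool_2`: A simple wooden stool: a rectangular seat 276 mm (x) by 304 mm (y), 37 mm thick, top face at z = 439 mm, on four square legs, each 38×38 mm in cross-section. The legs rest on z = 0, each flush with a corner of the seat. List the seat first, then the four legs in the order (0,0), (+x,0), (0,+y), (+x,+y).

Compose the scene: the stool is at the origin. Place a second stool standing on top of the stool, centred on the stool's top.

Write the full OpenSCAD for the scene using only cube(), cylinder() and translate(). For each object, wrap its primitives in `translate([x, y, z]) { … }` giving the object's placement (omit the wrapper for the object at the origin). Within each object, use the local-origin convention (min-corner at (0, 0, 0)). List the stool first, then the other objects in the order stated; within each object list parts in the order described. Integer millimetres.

translate([0, 0, 355]) cube([284, 336, 42]);
cube([38, 38, 355]);
translate([246, 0, 0]) cube([38, 38, 355]);
translate([0, 298, 0]) cube([38, 38, 355]);
translate([246, 298, 0]) cube([38, 38, 355]);
translate([4, 16, 397]) {
  translate([0, 0, 402]) cube([276, 304, 37]);
  cube([38, 38, 402]);
  translate([238, 0, 0]) cube([38, 38, 402]);
  translate([0, 266, 0]) cube([38, 38, 402]);
  translate([238, 266, 0]) cube([38, 38, 402]);
}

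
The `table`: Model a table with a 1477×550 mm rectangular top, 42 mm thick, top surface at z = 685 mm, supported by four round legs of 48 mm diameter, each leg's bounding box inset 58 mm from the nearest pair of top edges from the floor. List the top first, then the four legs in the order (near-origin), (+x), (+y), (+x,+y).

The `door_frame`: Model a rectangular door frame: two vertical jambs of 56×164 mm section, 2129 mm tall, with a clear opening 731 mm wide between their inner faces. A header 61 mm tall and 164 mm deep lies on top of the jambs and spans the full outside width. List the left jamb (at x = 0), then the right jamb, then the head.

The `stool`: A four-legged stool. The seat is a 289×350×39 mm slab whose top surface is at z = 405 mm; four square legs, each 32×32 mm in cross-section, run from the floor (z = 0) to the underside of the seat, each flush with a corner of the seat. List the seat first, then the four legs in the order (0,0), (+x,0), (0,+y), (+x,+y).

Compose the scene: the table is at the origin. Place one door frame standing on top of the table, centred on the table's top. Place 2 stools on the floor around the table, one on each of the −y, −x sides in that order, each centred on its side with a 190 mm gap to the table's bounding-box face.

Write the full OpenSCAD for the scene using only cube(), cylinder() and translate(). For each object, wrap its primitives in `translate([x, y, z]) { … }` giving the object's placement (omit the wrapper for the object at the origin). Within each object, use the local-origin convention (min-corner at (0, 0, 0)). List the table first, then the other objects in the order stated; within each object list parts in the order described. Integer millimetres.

translate([0, 0, 643]) cube([1477, 550, 42]);
translate([82, 82, 0]) cylinder(h = 643, r = 24);
translate([1395, 82, 0]) cylinder(h = 643, r = 24);
translate([82, 468, 0]) cylinder(h = 643, r = 24);
translate([1395, 468, 0]) cylinder(h = 643, r = 24);
translate([317, 193, 685]) {
  cube([56, 164, 2129]);
  translate([787, 0, 0]) cube([56, 164, 2129]);
  translate([0, 0, 2129]) cube([843, 164, 61]);
}
translate([594, -540, 0]) {
  translate([0, 0, 366]) cube([289, 350, 39]);
  cube([32, 32, 366]);
  translate([257, 0, 0]) cube([32, 32, 366]);
  translate([0, 318, 0]) cube([32, 32, 366]);
  translate([257, 318, 0]) cube([32, 32, 366]);
}
translate([-479, 100, 0]) {
  translate([0, 0, 366]) cube([289, 350, 39]);
  cube([32, 32, 366]);
  translate([257, 0, 0]) cube([32, 32, 366]);
  translate([0, 318, 0]) cube([32, 32, 366]);
  translate([257, 318, 0]) cube([32, 32, 366]);
}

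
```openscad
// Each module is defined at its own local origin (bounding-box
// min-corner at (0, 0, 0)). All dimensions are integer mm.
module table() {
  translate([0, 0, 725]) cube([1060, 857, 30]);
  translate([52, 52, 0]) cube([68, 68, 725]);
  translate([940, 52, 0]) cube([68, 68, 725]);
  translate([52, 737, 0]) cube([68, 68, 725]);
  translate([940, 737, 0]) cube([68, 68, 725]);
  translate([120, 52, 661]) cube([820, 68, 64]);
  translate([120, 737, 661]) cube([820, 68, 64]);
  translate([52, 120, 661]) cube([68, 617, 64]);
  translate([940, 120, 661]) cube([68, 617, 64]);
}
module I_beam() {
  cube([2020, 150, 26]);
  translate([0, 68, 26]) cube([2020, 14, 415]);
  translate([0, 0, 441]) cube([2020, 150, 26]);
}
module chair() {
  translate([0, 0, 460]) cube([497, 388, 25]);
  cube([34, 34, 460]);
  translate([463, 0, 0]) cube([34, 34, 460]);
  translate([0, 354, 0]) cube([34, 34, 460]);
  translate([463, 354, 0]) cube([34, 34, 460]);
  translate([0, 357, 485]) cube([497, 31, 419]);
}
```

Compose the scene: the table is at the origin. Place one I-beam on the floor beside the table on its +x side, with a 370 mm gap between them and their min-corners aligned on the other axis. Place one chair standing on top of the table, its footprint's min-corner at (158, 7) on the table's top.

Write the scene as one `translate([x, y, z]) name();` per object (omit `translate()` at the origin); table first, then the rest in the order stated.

table();
translate([1430, 0, 0]) I_beam();
translate([158, 7, 755]) chair();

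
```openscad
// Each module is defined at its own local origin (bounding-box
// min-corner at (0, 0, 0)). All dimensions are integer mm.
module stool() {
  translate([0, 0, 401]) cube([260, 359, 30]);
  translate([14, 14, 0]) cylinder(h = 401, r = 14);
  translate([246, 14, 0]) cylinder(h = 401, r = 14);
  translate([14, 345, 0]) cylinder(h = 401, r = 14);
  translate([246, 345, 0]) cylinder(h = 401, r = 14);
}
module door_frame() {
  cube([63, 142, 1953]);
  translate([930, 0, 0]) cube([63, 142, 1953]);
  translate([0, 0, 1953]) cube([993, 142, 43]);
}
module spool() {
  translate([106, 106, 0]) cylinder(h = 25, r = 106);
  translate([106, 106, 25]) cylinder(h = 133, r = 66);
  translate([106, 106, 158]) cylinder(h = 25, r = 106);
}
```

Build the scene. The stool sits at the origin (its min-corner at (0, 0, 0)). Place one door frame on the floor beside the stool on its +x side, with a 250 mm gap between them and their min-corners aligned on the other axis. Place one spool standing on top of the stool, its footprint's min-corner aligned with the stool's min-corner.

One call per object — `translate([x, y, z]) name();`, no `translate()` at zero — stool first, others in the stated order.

stool();
translate([510, 0, 0]) door_frame();
translate([0, 0, 431]) spool();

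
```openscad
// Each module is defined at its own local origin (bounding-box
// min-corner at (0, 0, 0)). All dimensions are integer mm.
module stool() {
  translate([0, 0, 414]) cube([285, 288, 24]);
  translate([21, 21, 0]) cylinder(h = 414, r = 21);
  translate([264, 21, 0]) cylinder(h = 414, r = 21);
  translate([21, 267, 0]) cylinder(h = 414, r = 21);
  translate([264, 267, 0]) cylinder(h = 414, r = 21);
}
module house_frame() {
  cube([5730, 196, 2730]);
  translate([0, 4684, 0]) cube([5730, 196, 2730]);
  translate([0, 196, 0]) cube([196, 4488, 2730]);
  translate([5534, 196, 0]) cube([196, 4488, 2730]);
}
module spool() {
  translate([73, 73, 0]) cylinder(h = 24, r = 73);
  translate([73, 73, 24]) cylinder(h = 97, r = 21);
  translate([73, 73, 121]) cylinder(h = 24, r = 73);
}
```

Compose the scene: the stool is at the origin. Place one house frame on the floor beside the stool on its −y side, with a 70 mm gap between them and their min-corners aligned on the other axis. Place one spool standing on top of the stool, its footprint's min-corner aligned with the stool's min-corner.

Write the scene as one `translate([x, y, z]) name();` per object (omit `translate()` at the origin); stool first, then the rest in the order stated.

stool();
translate([0, -4950, 0]) house_frame();
translate([0, 0, 438]) spool();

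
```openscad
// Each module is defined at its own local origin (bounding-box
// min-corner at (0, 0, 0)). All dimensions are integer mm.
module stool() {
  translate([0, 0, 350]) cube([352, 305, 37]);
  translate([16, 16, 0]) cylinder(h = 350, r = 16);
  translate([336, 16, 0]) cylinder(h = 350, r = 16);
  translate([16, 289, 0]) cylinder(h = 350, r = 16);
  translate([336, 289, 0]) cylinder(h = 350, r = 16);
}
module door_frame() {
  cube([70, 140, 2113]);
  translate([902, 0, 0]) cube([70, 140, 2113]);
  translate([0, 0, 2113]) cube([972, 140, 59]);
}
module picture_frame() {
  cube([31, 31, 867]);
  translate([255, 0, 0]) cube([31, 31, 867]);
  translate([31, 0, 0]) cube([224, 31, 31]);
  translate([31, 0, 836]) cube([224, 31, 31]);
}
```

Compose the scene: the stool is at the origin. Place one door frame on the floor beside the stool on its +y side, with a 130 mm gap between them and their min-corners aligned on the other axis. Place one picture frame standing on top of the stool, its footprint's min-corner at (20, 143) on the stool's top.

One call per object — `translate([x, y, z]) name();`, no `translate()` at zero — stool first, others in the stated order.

stool();
translate([0, 435, 0]) door_frame();
translate([20, 143, 387]) picture_frame();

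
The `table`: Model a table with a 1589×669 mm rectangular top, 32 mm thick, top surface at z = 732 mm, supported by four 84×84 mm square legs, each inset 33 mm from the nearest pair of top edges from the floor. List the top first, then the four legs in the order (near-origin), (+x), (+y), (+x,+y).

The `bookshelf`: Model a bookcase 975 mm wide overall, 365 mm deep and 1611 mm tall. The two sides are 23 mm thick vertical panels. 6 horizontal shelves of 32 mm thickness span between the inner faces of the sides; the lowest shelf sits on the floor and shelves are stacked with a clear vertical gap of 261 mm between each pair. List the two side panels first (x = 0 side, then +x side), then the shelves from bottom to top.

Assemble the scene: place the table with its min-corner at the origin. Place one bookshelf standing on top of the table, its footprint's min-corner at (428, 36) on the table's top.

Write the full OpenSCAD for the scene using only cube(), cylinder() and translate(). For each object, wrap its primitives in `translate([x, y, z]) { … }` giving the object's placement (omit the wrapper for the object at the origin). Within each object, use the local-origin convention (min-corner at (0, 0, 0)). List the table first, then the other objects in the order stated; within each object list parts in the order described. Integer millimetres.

translate([0, 0, 700]) cube([1589, 669, 32]);
translate([33, 33, 0]) cube([84, 84, 700]);
translate([1472, 33, 0]) cube([84, 84, 700]);
translate([33, 552, 0]) cube([84, 84, 700]);
translate([1472, 552, 0]) cube([84, 84, 700]);
translate([428, 36, 732]) {
  cube([23, 365, 1611]);
  translate([952, 0, 0]) cube([23, 365, 1611]);
  translate([23, 0, 0]) cube([929, 365, 32]);
  translate([23, 0, 293]) cube([929, 365, 32]);
  translate([23, 0, 586]) cube([929, 365, 32]);
  translate([23, 0, 879]) cube([929, 365, 32]);
  translate([23, 0, 1172]) cube([929, 365, 32]);
  translate([23, 0, 1465]) cube([929, 365, 32]);
}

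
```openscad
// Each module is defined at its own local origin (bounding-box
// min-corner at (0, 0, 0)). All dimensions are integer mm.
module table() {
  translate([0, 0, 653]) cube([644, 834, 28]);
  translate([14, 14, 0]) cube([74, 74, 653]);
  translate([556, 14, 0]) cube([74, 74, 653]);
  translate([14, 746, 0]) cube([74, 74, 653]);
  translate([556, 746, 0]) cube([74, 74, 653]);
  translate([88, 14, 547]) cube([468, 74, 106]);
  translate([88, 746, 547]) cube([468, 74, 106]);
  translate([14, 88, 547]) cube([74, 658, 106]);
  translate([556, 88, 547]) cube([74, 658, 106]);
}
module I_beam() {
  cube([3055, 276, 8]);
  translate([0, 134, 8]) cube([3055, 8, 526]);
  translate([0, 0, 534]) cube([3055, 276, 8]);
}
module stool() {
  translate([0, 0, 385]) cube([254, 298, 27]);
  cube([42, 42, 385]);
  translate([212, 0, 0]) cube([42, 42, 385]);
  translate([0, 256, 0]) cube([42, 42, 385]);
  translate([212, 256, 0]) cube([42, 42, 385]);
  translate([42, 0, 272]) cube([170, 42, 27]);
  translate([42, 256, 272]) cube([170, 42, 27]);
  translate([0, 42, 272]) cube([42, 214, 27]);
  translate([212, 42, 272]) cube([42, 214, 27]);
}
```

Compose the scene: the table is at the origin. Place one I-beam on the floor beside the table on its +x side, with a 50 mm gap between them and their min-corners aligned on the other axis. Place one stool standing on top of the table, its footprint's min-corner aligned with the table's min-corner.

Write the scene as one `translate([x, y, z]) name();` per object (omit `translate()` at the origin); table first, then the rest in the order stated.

table();
translate([694, 0, 0]) I_beam();
translate([0, 0, 681]) stool();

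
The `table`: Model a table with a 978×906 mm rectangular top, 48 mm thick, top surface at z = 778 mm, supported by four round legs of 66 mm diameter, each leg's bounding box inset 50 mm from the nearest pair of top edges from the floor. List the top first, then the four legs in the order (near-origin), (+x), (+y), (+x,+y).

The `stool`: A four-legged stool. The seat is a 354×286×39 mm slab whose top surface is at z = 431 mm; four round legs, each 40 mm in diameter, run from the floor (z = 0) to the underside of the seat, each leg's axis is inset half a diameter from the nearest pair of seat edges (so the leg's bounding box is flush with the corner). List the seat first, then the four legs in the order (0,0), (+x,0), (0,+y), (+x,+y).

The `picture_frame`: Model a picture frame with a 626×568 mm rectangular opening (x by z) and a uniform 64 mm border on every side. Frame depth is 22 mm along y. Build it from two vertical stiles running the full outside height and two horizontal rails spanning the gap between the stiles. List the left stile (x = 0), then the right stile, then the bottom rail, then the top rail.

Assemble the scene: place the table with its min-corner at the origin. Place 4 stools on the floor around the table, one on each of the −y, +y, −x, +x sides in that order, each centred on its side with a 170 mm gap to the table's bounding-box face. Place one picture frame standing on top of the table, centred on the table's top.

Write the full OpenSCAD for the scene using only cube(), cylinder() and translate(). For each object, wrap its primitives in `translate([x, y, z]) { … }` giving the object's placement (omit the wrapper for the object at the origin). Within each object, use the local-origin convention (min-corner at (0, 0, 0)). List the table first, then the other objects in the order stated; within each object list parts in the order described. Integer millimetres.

translate([0, 0, 730]) cube([978, 906, 48]);
translate([83, 83, 0]) cylinder(h = 730, r = 33);
translate([895, 83, 0]) cylinder(h = 730, r = 33);
translate([83, 823, 0]) cylinder(h = 730, r = 33);
translate([895, 823, 0]) cylinder(h = 730, r = 33);
translate([312, -456, 0]) {
  translate([0, 0, 392]) cube([354, 286, 39]);
  translate([20, 20, 0]) cylinder(h = 392, r = 20);
  translate([334, 20, 0]) cylinder(h = 392, r = 20);
  translate([20, 266, 0]) cylinder(h = 392, r = 20);
  translate([334, 266, 0]) cylinder(h = 392, r = 20);
}
translate([312, 1076, 0]) {
  translate([0, 0, 392]) cube([354, 286, 39]);
  translate([20, 20, 0]) cylinder(h = 392, r = 20);
  translate([334, 20, 0]) cylinder(h = 392, r = 20);
  translate([20, 266, 0]) cylinder(h = 392, r = 20);
  translate([334, 266, 0]) cylinder(h = 392, r = 20);
}
translate([-524, 310, 0]) {
  translate([0, 0, 392]) cube([354, 286, 39]);
  translate([20, 20, 0]) cylinder(h = 392, r = 20);
  translate([334, 20, 0]) cylinder(h = 392, r = 20);
  translate([20, 266, 0]) cylinder(h = 392, r = 20);
  translate([334, 266, 0]) cylinder(h = 392, r = 20);
}
translate([1148, 310, 0]) {
  translate([0, 0, 392]) cube([354, 286, 39]);
  translate([20, 20, 0]) cylinder(h = 392, r = 20);
  translate([334, 20, 0]) cylinder(h = 392, r = 20);
  translate([20, 266, 0]) cylinder(h = 392, r = 20);
  translate([334, 266, 0]) cylinder(h = 392, r = 20);
}
translate([112, 442, 778]) {
  cube([64, 22, 696]);
  translate([690, 0, 0]) cube([64, 22, 696]);
  translate([64, 0, 0]) cube([626, 22, 64]);
  translate([64, 0, 632]) cube([626, 22, 64]);
}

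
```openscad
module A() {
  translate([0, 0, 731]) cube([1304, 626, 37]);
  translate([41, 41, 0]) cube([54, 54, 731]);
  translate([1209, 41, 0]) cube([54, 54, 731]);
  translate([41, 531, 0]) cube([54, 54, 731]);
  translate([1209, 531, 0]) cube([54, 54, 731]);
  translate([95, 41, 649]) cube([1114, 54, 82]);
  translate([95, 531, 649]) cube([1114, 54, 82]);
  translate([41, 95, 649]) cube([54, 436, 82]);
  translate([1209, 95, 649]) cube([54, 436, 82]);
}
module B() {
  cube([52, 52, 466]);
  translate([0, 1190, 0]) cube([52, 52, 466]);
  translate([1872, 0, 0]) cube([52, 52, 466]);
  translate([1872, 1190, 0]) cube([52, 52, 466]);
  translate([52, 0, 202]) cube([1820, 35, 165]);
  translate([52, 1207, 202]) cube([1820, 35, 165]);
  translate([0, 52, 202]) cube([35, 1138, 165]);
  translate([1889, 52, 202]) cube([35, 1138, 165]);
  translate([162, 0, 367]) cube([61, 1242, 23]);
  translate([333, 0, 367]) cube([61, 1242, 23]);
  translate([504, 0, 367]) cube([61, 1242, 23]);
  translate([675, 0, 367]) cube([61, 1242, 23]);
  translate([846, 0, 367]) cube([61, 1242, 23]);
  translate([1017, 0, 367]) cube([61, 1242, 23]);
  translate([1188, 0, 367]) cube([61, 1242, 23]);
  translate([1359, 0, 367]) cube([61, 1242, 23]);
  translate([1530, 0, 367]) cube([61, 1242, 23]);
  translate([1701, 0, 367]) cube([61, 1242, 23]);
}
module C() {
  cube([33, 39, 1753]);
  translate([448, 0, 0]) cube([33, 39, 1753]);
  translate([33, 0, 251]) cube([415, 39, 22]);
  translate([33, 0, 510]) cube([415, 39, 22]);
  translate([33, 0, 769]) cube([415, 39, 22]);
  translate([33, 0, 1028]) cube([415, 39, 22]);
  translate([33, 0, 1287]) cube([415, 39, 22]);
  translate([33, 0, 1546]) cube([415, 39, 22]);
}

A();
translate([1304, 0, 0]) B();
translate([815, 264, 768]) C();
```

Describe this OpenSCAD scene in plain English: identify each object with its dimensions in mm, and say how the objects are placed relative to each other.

A is a table: top 1304 mm (x) × 626 mm (y), 37 mm thick, upper face at z = 768 mm, on four 54×54 mm square legs, each inset 41 mm from the nearest pair of top edges, running from z = 0 to the bottom of the top. Four apron rails, 54 mm thick and 82 mm tall, run between adjacent legs with their top edges flush with the underside of the top and their outer faces flush with the legs' outer faces.

B is a bed frame 1924 mm long (x) by 1242 mm wide (y). Four 52×52 mm corner posts, 466 mm tall, at the corners of the footprint. Four rails of 35 mm thickness and 165 mm height run between adjacent posts with their undersides at z = 202 mm, their outer faces flush with the outside of the frame (the two x-running rails run between the posts' inner faces; the two y-running rails run between the posts' inner faces). 10 slats, each 61 mm wide (x) and 23 mm thick, lie across the top of the two x-running rails, running the full 1242 mm width of the frame in y; the slats are evenly spaced along x between the inner faces of the end posts with equal gaps (rounded down to the nearest mm) at the −x end and between each pair — any rounding remainder accumulates at the +x end.

C is a straight ladder. Two 33×39 mm vertical rails, 1753 mm tall, stand 481 mm apart (outside-to-outside) with their front faces coplanar on the −y side. 6 rungs, each 39 mm deep and 22 mm tall, span between the inner faces of the rails, front faces flush with the rails. The lowest rung's underside is at z = 251 mm and rungs are spaced 259 mm apart (underside to underside).

The bed frame is against the table's +x side, with their −y faces flush. The ladder is on top of the table.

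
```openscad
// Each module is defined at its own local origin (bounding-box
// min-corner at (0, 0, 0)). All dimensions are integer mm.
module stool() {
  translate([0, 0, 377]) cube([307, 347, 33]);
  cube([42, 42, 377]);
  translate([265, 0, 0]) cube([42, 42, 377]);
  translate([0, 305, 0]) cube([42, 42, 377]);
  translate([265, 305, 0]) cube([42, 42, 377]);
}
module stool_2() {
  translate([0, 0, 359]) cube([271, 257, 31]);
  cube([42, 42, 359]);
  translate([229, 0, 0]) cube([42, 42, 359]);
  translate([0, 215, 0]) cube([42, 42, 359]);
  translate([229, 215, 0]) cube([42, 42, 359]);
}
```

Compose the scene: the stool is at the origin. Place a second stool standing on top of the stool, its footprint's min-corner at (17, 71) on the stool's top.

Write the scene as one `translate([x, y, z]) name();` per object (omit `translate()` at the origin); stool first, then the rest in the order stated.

stool();
translate([17, 71, 410]) stool_2();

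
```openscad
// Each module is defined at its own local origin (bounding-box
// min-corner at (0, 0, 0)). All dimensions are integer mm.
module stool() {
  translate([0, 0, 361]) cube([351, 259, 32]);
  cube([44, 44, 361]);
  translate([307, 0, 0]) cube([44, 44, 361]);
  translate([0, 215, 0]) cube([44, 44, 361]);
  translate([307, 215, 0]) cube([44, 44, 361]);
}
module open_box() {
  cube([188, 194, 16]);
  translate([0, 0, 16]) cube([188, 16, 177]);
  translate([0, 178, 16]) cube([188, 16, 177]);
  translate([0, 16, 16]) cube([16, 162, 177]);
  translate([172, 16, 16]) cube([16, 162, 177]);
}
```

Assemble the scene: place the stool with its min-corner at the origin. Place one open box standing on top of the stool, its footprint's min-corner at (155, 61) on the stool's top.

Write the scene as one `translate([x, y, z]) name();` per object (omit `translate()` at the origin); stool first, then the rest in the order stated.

stool();
translate([155, 61, 393]) open_box();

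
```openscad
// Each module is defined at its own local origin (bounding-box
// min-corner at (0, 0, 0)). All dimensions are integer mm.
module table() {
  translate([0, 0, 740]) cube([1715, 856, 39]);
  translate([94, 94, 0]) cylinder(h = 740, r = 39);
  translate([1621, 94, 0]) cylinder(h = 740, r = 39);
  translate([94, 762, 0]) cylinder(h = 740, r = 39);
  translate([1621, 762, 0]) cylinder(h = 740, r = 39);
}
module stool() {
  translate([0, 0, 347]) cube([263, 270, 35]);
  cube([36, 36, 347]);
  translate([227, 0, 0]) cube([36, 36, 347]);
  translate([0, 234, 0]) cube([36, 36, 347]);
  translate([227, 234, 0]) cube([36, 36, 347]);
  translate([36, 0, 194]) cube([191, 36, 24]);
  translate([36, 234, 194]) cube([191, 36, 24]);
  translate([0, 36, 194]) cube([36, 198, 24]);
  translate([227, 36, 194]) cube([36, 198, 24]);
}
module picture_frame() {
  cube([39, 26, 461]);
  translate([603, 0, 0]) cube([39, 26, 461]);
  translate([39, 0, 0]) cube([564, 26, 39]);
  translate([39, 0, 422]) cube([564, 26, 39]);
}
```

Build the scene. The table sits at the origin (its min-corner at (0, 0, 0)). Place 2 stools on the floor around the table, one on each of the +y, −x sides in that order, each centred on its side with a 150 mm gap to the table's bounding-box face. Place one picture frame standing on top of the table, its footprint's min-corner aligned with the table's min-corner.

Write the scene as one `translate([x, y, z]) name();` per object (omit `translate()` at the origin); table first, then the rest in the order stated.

table();
translate([726, 1006, 0]) stool();
translate([-413, 293, 0]) stool();
translate([0, 0, 779]) picture_frame();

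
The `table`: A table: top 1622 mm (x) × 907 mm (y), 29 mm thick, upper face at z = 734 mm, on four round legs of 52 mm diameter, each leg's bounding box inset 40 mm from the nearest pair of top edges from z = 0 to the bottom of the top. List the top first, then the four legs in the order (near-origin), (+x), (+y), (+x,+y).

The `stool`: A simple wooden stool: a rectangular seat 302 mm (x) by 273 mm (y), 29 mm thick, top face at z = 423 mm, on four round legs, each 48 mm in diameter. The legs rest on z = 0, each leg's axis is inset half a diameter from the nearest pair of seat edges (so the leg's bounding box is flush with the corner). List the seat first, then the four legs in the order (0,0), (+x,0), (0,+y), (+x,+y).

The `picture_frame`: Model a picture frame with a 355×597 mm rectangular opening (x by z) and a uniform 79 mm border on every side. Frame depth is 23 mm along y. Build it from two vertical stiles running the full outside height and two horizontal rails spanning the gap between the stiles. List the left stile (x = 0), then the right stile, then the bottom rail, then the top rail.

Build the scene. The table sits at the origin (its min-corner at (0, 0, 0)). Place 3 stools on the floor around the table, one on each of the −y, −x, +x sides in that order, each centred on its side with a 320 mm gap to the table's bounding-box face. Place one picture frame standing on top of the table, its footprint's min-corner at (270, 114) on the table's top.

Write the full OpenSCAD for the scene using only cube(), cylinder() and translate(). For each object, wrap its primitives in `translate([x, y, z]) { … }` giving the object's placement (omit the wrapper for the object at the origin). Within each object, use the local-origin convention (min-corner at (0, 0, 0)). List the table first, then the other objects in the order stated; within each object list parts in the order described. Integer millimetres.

translate([0, 0, 705]) cube([1622, 907, 29]);
translate([66, 66, 0]) cylinder(h = 705, r = 26);
translate([1556, 66, 0]) cylinder(h = 705, r = 26);
translate([66, 841, 0]) cylinder(h = 705, r = 26);
translate([1556, 841, 0]) cylinder(h = 705, r = 26);
translate([660, -593, 0]) {
  translate([0, 0, 394]) cube([302, 273, 29]);
  translate([24, 24, 0]) cylinder(h = 394, r = 24);
  translate([278, 24, 0]) cylinder(h = 394, r = 24);
  translate([24, 249, 0]) cylinder(h = 394, r = 24);
  translate([278, 249, 0]) cylinder(h = 394, r = 24);
}
translate([-622, 317, 0]) {
  translate([0, 0, 394]) cube([302, 273, 29]);
  translate([24, 24, 0]) cylinder(h = 394, r = 24);
  translate([278, 24, 0]) cylinder(h = 394, r = 24);
  translate([24, 249, 0]) cylinder(h = 394, r = 24);
  translate([278, 249, 0]) cylinder(h = 394, r = 24);
}
translate([1942, 317, 0]) {
  translate([0, 0, 394]) cube([302, 273, 29]);
  translate([24, 24, 0]) cylinder(h = 394, r = 24);
  translate([278, 24, 0]) cylinder(h = 394, r = 24);
  translate([24, 249, 0]) cylinder(h = 394, r = 24);
  translate([278, 249, 0]) cylinder(h = 394, r = 24);
}
translate([270, 114, 734]) {
  cube([79, 23, 755]);
  translate([434, 0, 0]) cube([79, 23, 755]);
  translate([79, 0, 0]) cube([355, 23, 79]);
  translate([79, 0, 676]) cube([355, 23, 79]);
}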